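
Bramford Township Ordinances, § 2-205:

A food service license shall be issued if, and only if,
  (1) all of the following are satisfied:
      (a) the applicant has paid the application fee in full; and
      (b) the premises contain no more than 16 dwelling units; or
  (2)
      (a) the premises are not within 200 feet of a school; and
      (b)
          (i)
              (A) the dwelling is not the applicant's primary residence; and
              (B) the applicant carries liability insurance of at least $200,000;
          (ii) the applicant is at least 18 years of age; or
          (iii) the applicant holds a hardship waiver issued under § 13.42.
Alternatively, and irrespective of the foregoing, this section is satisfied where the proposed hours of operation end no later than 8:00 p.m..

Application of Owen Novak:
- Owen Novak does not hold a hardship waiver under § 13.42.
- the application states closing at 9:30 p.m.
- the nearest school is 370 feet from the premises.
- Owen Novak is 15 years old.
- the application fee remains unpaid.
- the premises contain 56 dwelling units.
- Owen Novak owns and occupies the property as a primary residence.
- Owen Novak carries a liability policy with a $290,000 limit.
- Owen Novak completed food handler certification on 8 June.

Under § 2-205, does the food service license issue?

No — denied.

(a) fee paid — not satisfied.
(b) ≤ 16 units — not met.
(1): F AND F → false.
(a) ≥200 ft from school — satisfied.
(A) not (primary residence) — not met.
(B) insurance ≥ $200,000 — met.
(i) = F AND T = false.
(ii) age ≥ 18 — fails.
(iii) hardship waiver — not met.
(b): F OR F OR F → false.
(2): T AND F → false.
Overall: F OR F → false.
Exception (closes by 8 p.m.) — not satisfied.
Result: main false OR exception false → false.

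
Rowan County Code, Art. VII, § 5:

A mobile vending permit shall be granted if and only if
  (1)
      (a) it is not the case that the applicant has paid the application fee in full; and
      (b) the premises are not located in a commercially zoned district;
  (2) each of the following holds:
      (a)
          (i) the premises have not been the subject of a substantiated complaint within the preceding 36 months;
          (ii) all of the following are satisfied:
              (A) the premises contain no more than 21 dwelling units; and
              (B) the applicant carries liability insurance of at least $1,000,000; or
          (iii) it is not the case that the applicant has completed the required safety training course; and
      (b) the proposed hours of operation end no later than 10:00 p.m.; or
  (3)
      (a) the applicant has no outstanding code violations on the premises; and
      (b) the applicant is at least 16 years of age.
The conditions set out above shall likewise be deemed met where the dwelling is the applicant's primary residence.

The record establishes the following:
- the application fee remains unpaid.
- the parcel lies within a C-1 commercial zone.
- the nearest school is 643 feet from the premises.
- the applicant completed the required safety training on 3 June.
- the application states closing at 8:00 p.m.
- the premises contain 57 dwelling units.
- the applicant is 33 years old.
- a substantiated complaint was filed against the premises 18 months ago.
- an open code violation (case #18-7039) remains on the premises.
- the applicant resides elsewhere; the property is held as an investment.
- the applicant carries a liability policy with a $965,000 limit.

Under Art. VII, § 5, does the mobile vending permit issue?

No — denied.

(a) not (fee paid) — met.
(b) not (commercially zoned) — not met.
(1): T AND F → false.
(i) no complaint in 36 mo. — not satisfied.
(A) ≤ 21 units — not satisfied.
(B) insurance ≥ $1,000,000 — not met.
(ii): F AND F → false.
(iii) not (safety training) — not satisfied.
(a): F OR F OR F → false.
(b) closes by 10 p.m. — holds.
(2) = F AND T = false.
(a) no code violations — fails.
(b) age ≥ 16 — holds.
So (3) is not satisfied (F AND T).
So Overall is not satisfied (F OR F OR F).
Exception (primary residence) — not satisfied.
Result: main false OR exception false → false.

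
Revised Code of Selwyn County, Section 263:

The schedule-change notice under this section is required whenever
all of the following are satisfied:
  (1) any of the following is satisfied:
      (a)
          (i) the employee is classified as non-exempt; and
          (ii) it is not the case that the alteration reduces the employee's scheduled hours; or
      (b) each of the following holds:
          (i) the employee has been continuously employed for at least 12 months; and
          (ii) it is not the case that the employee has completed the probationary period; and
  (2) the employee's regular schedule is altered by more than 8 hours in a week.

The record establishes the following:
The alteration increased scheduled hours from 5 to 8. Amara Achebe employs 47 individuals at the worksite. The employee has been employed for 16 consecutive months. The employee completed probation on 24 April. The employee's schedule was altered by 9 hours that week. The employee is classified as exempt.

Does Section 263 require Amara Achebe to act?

No — not required.

(i) non-exempt — not met.
(ii) not (hours reduced) — met.
(a): F AND T → false.
(i) tenure ≥ 12 mo. — satisfied.
(ii) not (past probation) — not satisfied.
(b) = T AND F = false.
(1): F OR F → false.
(2) schedule shift > 8h — satisfied.
Overall = F AND T = false.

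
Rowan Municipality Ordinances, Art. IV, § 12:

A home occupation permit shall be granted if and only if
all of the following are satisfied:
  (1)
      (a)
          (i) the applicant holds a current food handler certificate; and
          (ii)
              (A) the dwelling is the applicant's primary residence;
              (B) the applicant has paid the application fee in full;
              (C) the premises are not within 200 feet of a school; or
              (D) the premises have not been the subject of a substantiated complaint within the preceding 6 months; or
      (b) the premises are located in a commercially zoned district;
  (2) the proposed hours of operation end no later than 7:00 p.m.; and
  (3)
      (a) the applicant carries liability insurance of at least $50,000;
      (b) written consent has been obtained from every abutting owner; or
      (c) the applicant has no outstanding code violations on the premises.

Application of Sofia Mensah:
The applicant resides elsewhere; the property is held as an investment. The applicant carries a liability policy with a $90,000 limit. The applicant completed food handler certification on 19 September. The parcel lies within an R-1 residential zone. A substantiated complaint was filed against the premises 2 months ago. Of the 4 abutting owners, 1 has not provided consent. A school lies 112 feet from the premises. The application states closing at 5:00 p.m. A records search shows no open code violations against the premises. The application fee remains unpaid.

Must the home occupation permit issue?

No — denied.

(i) food handler cert. — holds.
(A) primary residence — not satisfied.
(B) fee paid — fails.
(C) ≥200 ft from school — not met.
(D) no complaint in 6 mo. — not met.
So (ii) is not satisfied (F OR F OR F OR F).
So (a) is not satisfied (T AND F).
(b) commercially zoned — fails.
(1): F OR F → false.
(2) closes by 7 p.m. — satisfied.
(a) insurance ≥ $50,000 — met.
(b) all abutters consent — fails.
(c) no code violations — holds.
(3): T OR F OR T → true.
Overall: F AND T AND T → false.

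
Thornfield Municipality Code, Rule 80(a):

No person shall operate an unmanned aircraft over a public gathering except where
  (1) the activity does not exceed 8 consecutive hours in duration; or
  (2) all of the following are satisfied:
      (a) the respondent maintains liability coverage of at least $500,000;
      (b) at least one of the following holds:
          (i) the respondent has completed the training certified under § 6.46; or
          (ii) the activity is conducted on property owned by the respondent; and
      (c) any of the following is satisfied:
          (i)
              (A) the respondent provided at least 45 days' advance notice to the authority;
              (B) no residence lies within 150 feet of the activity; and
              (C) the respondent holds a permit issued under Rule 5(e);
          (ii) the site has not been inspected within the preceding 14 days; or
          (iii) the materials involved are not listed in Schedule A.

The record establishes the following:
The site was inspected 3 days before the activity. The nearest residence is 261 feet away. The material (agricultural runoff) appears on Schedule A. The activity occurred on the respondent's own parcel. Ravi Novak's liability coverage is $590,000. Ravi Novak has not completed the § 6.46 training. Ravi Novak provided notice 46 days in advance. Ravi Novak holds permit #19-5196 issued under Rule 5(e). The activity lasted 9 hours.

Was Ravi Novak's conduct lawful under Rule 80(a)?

(1) ≤ 8 hrs duration — not met.
(a) coverage ≥ $500,000 — satisfied.
(i) training certified — not satisfied.
(ii) own property — met.
So (b) is satisfied (F OR T).
(A) ≥45 days' notice — satisfied.
(B) no residence in 150 ft — holds.
(C) holds permit — holds.
(i): T AND T AND T → true.
(ii) not (site inspected) — fails.
(iii) not (Schedule A material) — not satisfied.
(c) = T OR F OR F = true.
(2): T AND T AND T → true.
Overall = F OR T = true.

Yes — lawful.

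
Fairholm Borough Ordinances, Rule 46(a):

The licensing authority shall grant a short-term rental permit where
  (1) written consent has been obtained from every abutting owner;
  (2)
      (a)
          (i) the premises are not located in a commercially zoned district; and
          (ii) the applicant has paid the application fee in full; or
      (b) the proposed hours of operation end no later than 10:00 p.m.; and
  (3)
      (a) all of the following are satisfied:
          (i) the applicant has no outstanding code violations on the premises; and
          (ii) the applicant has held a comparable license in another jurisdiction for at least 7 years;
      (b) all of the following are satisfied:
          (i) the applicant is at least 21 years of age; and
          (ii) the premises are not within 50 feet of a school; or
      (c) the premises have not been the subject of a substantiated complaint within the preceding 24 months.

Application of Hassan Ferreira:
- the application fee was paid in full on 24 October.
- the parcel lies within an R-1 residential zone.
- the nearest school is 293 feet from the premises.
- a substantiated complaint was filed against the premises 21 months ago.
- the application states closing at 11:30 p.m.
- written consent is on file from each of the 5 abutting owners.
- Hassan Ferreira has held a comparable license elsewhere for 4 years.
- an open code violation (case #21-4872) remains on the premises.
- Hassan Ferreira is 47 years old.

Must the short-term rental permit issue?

(1) all abutters consent — satisfied.
(i) not (commercially zoned) — met.
(ii) fee paid — holds.
(a) = T AND T = true.
(b) closes by 10 p.m. — not met.
So (2) is satisfied (T OR F).
(i) no code violations — not met.
(ii) prior license ≥ 7 yr — fails.
(a) = F AND F = false.
(i) age ≥ 21 — met.
(ii) ≥50 ft from school — holds.
(b): T AND T → true.
(c) no complaint in 24 mo. — not met.
(3): F OR T OR F → true.
Overall = T AND T AND T = true.

Yes — granted.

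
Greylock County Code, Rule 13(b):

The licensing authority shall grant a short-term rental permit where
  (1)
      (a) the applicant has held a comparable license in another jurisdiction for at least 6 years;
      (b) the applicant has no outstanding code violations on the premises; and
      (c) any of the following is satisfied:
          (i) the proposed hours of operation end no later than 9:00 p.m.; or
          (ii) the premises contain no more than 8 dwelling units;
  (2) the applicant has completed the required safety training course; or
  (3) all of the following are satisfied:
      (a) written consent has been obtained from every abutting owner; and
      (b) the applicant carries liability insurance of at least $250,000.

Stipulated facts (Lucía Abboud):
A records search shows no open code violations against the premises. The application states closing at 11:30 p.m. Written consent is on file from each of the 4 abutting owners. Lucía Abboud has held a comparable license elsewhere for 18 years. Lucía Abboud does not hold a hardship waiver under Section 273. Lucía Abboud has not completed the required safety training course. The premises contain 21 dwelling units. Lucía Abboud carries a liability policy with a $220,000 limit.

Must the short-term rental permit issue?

(a) prior license ≥ 6 yr — satisfied.
(b) no code violations — satisfied.
(i) closes by 9 p.m. — fails.
(ii) ≤ 8 units — not satisfied.
(c) = F OR F = false.
So (1) is not satisfied (T AND T AND F).
(2) safety training — fails.
(a) all abutters consent — satisfied.
(b) insurance ≥ $250,000 — not satisfied.
So (3) is not satisfied (T AND F).
So Overall is not satisfied (F OR F OR F).

No — denied.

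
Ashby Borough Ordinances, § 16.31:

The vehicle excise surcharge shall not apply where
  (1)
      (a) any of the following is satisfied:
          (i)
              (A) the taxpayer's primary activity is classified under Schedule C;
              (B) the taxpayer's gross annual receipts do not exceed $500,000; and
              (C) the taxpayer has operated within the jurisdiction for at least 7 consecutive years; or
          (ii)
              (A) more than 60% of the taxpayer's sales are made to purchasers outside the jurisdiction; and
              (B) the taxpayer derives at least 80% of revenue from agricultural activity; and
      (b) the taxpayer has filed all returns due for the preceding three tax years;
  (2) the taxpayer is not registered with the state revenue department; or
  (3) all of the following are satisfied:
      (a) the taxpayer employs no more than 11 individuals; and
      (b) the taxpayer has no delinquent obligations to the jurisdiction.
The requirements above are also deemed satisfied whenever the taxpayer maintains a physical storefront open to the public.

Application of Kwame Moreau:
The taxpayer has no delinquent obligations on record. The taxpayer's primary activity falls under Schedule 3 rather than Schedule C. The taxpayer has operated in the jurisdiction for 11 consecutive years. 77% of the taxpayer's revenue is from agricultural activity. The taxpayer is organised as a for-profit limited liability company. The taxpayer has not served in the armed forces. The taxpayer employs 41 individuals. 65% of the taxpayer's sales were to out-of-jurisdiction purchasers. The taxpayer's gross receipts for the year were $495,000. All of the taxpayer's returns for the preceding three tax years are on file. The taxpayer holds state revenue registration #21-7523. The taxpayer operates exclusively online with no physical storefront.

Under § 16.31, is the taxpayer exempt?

No — not exempt.

(A) Schedule C activity — fails.
(B) receipts ≤ $500,000 — holds.
(C) ≥ 7 yrs in jurisdiction — met.
(i) = F AND T AND T = false.
(A) >60% out-of-jur. sales — met.
(B) ≥80% agricultural — fails.
(ii): T AND F → false.
So (a) is not satisfied (F OR F).
(b) returns current — met.
(1) = F AND T = false.
(2) not (state-registered) — fails.
(a) ≤ 11 employees — not satisfied.
(b) no delinquency — holds.
(3): F AND T → false.
Overall: F OR F OR F → false.
Exception (has storefront) — not satisfied.
Result: main false OR exception false → false.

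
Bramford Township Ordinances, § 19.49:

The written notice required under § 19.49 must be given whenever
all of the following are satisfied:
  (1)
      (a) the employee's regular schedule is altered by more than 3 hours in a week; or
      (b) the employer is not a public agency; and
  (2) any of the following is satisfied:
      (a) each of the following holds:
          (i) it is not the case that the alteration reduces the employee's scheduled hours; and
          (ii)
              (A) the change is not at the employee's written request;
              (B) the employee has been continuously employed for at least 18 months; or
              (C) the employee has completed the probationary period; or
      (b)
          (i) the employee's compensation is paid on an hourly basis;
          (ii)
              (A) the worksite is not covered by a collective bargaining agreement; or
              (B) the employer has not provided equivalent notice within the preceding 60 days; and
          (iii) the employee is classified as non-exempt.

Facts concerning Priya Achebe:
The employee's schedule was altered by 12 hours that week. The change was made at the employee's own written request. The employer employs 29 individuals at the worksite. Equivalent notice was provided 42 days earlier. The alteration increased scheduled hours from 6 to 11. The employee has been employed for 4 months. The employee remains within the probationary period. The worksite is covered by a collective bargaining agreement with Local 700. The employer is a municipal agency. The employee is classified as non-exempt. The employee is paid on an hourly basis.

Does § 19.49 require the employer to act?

(a) schedule shift > 3h — satisfied.
(b) not (public agency) — not satisfied.
So (1) is satisfied (T OR F).
(i) not (hours reduced) — satisfied.
(A) not employee-requested — not met.
(B) tenure ≥ 18 mo. — fails.
(C) past probation — not met.
So (ii) is not satisfied (F OR F OR F).
(a): T AND F → false.
(i) hourly-paid — met.
(A) no CBA — fails.
(B) no recent notice — not met.
So (ii) is not satisfied (F OR F).
(iii) non-exempt — met.
So (b) is not satisfied (T AND F AND T).
(2): F OR F → false.
Overall: T AND F → false.

No — not required.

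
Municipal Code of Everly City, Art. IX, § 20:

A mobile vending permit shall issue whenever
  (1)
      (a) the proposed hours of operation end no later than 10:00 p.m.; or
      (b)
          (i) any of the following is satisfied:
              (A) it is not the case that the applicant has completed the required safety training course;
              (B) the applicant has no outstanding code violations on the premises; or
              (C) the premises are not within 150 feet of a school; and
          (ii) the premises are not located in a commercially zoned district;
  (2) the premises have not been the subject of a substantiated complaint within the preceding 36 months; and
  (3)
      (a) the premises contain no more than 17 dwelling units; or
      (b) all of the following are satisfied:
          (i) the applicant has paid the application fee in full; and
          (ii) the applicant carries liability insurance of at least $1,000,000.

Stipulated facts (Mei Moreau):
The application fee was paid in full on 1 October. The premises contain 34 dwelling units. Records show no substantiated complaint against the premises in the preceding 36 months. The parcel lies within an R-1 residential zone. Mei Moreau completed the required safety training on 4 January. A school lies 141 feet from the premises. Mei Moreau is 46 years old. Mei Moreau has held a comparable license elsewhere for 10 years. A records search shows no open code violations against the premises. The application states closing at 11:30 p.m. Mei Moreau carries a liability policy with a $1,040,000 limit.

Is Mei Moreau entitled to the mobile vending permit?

(a) closes by 10 p.m. — fails.
(A) not (safety training) — fails.
(B) no code violations — met.
(C) ≥150 ft from school — not met.
(i): F OR T OR F → true.
(ii) not (commercially zoned) — met.
So (b) is satisfied (T AND T).
(1): F OR T → true.
(2) no complaint in 36 mo. — holds.
(a) ≤ 17 units — fails.
(i) fee paid — met.
(ii) insurance ≥ $1,000,000 — met.
(b): T AND T → true.
(3): F OR T → true.
Overall = T AND T AND T = true.

Yes — granted.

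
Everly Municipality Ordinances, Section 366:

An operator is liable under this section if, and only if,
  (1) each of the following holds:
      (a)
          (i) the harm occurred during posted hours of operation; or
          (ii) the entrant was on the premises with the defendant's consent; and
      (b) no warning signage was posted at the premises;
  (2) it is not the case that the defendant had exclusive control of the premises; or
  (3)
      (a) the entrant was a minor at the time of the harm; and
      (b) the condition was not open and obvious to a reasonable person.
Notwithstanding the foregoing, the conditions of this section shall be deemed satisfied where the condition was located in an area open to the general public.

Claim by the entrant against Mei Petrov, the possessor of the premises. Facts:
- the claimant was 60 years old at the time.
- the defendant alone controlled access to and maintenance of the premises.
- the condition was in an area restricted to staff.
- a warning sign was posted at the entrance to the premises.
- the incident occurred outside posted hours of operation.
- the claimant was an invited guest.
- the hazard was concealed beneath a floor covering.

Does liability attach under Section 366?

No — not liable.

(i) during posted hours — not satisfied.
(ii) consent to enter — holds.
(a) = F OR T = true.
(b) no signage posted — fails.
(1): T AND F → false.
(2) not (exclusive control) — not satisfied.
(a) entrant a minor — not satisfied.
(b) not open/obvious — met.
(3): F AND T → false.
Overall: F OR F OR F → false.
Exception (public area) — not satisfied.
Result: main false OR exception false → false.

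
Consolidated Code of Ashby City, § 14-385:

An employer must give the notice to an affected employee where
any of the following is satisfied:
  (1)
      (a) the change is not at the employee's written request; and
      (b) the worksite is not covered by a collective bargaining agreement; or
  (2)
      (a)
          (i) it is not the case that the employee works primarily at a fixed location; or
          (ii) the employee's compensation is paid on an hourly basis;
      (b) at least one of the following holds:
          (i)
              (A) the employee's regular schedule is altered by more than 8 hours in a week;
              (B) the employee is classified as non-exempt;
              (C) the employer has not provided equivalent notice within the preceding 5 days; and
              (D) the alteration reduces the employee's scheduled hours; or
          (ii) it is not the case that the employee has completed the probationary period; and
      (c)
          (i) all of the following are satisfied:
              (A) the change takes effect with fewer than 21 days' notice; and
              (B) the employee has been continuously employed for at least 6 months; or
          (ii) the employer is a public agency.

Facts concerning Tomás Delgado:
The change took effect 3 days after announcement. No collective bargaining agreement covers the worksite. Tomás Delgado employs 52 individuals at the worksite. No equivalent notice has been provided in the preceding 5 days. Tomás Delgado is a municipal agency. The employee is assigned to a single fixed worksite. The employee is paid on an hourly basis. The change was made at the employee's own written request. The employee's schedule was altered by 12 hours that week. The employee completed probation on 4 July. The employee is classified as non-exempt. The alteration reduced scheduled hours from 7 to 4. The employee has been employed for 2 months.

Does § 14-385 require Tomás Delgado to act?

(a) not employee-requested — not satisfied.
(b) no CBA — met.
(1): F AND T → false.
(i) not (fixed location) — not met.
(ii) hourly-paid — met.
(a): F OR T → true.
(A) schedule shift > 8h — holds.
(B) non-exempt — holds.
(C) no recent notice — met.
(D) hours reduced — satisfied.
(i) = T AND T AND T AND T = true.
(ii) not (past probation) — not satisfied.
So (b) is satisfied (T OR F).
(A) < 21 days' notice — holds.
(B) tenure ≥ 6 mo. — not met.
So (i) is not satisfied (T AND F).
(ii) public agency — holds.
So (c) is satisfied (F OR T).
(2): T AND T AND T → true.
Overall = F OR T = true.

Yes — required.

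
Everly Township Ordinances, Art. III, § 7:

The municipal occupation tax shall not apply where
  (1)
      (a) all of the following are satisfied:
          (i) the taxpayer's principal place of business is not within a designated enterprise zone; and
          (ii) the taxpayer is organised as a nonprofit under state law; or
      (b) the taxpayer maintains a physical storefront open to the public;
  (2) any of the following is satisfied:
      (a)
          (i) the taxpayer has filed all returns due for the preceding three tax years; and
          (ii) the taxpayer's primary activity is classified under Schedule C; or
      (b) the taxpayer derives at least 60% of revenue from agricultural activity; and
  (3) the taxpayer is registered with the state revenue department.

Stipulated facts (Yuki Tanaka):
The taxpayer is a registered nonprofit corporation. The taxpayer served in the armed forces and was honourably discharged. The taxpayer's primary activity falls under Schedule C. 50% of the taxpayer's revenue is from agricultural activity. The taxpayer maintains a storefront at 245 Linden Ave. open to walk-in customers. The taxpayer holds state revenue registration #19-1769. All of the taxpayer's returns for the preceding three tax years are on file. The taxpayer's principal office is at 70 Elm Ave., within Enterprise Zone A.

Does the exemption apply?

Yes — exempt.

(i) not (in enterprise zone) — not met.
(ii) nonprofit — met.
(a) = F AND T = false.
(b) has storefront — holds.
So (1) is satisfied (F OR T).
(i) returns current — holds.
(ii) Schedule C activity — holds.
So (a) is satisfied (T AND T).
(b) ≥60% agricultural — not satisfied.
(2): T OR F → true.
(3) state-registered — holds.
Overall: T AND T AND T → true.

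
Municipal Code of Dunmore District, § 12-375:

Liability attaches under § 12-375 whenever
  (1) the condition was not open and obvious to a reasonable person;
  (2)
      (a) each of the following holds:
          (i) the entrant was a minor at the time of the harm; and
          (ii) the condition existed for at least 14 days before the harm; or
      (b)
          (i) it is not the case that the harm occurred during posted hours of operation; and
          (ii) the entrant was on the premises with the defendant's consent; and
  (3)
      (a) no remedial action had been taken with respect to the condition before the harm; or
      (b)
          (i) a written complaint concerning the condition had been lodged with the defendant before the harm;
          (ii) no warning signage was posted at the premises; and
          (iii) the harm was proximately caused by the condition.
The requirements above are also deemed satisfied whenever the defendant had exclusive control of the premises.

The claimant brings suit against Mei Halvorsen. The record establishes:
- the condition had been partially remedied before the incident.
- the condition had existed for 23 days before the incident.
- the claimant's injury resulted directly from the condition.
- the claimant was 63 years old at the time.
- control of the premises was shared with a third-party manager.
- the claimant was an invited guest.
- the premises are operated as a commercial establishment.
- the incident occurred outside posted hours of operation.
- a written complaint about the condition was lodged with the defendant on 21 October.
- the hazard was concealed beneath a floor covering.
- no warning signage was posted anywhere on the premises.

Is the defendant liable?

(1) not open/obvious — holds.
(i) entrant a minor — not met.
(ii) condition ≥14 days old — met.
(a): F AND T → false.
(i) not (during posted hours) — holds.
(ii) consent to enter — holds.
(b): T AND T → true.
(2) = F OR T = true.
(a) no remedial action — fails.
(i) complaint lodged — satisfied.
(ii) no signage posted — satisfied.
(iii) proximate cause — holds.
So (b) is satisfied (T AND T AND T).
So (3) is satisfied (F OR T).
Overall: T AND T AND T → true.
Exception (exclusive control) — not satisfied.
Result: main true OR exception false → true.

Yes — liable.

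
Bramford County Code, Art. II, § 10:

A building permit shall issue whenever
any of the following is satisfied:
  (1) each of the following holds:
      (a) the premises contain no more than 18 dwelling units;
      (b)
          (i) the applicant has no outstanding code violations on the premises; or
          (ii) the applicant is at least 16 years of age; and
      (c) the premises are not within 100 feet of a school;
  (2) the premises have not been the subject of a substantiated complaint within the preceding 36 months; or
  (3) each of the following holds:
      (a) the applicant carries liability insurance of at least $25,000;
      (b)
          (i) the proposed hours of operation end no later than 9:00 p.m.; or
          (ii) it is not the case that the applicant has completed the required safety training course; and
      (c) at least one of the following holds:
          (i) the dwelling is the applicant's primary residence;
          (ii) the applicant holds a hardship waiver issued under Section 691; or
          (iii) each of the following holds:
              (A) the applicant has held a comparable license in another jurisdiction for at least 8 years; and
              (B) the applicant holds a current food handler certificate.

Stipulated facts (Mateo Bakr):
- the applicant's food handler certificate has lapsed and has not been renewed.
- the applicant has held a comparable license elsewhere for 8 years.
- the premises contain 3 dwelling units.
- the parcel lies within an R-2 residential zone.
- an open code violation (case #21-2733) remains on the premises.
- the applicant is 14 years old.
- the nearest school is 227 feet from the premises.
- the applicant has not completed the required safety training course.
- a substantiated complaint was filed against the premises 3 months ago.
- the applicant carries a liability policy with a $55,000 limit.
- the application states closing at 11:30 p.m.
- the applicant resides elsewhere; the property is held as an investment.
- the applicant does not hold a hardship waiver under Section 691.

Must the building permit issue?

No — denied.

(a) ≤ 18 units — holds.
(i) no code violations — not met.
(ii) age ≥ 16 — fails.
(b) = F OR F = false.
(c) ≥100 ft from school — met.
(1) = T AND F AND T = false.
(2) no complaint in 36 mo. — not met.
(a) insurance ≥ $25,000 — holds.
(i) closes by 9 p.m. — fails.
(ii) not (safety training) — met.
(b) = F OR T = true.
(i) primary residence — fails.
(ii) hardship waiver — not met.
(A) prior license ≥ 8 yr — satisfied.
(B) food handler cert. — not satisfied.
(iii) = T AND F = false.
So (c) is not satisfied (F OR F OR F).
So (3) is not satisfied (T AND T AND F).
So Overall is not satisfied (F OR F OR F).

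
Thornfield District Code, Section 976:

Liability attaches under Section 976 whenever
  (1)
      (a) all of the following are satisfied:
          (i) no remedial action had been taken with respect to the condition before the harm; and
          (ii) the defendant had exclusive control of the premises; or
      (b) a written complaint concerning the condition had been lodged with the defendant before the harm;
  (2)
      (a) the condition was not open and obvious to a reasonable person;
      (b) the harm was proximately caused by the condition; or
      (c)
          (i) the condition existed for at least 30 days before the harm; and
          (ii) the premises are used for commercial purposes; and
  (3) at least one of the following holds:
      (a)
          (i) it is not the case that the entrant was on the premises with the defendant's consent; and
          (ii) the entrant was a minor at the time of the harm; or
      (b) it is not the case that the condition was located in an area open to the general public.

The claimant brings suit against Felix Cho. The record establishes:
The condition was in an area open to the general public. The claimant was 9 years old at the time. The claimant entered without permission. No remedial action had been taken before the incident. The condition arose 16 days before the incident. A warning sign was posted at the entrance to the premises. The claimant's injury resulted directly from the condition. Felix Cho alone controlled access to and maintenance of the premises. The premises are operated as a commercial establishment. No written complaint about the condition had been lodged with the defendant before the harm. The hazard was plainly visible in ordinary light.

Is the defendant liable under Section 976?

(i) no remedial action — holds.
(ii) exclusive control — met.
(a) = T AND T = true.
(b) complaint lodged — fails.
So (1) is satisfied (T OR F).
(a) not open/obvious — not satisfied.
(b) proximate cause — met.
(i) condition ≥30 days old — fails.
(ii) commercial use — satisfied.
So (c) is not satisfied (F AND T).
(2) = F OR T OR F = true.
(i) not (consent to enter) — met.
(ii) entrant a minor — met.
So (a) is satisfied (T AND T).
(b) not (public area) — not satisfied.
(3) = T OR F = true.
So Overall is satisfied (T AND T AND T).

Yes — liable.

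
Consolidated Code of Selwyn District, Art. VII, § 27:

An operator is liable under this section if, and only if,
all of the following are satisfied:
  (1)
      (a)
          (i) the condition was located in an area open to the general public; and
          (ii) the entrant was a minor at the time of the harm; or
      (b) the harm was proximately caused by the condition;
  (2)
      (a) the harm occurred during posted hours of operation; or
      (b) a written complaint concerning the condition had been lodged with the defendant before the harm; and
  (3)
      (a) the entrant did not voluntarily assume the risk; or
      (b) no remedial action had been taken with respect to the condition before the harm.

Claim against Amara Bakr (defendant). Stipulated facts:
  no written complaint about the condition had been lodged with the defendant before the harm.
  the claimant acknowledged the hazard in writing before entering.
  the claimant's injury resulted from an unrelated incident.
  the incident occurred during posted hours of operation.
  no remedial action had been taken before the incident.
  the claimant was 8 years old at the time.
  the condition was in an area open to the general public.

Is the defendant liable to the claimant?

(i) public area — satisfied.
(ii) entrant a minor — satisfied.
So (a) is satisfied (T AND T).
(b) proximate cause — not satisfied.
So (1) is satisfied (T OR F).
(a) during posted hours — satisfied.
(b) complaint lodged — not met.
(2): T OR F → true.
(a) no assumed risk — fails.
(b) no remedial action — satisfied.
(3): F OR T → true.
Overall: T AND T AND T → true.

Yes — liable.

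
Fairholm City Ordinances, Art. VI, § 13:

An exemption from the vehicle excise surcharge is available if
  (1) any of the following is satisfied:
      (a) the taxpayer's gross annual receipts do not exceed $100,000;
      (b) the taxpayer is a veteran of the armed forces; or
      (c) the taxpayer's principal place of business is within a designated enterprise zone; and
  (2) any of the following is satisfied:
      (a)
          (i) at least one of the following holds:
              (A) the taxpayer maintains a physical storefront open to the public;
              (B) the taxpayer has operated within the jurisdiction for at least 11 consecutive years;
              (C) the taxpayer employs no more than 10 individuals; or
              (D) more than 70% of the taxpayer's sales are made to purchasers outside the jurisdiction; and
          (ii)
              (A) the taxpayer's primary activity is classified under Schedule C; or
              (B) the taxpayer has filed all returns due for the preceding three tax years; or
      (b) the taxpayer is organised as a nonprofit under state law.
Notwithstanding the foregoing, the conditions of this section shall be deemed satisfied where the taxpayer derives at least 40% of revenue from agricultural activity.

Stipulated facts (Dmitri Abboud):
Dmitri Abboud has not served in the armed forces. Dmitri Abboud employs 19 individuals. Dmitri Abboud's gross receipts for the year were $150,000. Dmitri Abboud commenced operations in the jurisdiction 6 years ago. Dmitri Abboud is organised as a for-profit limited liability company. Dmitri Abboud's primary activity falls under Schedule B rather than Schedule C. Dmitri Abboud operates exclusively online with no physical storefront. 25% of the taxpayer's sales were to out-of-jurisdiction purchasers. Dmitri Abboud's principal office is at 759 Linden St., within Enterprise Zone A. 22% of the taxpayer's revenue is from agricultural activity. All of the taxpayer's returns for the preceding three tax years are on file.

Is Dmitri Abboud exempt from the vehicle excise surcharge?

(a) receipts ≤ $100,000 — not met.
(b) veteran — fails.
(c) in enterprise zone — met.
So (1) is satisfied (F OR F OR T).
(A) has storefront — not satisfied.
(B) ≥ 11 yrs in jurisdiction — not met.
(C) ≤ 10 employees — not satisfied.
(D) >70% out-of-jur. sales — not met.
So (i) is not satisfied (F OR F OR F OR F).
(A) Schedule C activity — not satisfied.
(B) returns current — satisfied.
(ii) = F OR T = true.
So (a) is not satisfied (F AND T).
(b) nonprofit — fails.
(2) = F OR F = false.
Overall: T AND F → false.
Exception (≥40% agricultural) — not satisfied.
Result: main false OR exception false → false.

No — not exempt.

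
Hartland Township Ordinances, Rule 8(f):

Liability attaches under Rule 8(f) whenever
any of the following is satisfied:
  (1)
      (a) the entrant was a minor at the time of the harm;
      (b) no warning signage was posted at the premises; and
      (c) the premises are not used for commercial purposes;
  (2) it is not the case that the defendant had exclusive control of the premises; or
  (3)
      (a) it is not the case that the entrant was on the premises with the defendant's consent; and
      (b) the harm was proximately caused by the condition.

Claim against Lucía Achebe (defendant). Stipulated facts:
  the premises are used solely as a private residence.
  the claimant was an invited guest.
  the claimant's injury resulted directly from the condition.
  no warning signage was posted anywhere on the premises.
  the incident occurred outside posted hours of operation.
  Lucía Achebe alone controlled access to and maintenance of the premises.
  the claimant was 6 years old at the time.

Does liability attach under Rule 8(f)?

Yes — liable.

(a) entrant a minor — satisfied.
(b) no signage posted — satisfied.
(c) not (commercial use) — met.
(1) = T AND T AND T = true.
(2) not (exclusive control) — not met.
(a) not (consent to enter) — not satisfied.
(b) proximate cause — holds.
(3): F AND T → false.
So Overall is satisfied (T OR F OR F).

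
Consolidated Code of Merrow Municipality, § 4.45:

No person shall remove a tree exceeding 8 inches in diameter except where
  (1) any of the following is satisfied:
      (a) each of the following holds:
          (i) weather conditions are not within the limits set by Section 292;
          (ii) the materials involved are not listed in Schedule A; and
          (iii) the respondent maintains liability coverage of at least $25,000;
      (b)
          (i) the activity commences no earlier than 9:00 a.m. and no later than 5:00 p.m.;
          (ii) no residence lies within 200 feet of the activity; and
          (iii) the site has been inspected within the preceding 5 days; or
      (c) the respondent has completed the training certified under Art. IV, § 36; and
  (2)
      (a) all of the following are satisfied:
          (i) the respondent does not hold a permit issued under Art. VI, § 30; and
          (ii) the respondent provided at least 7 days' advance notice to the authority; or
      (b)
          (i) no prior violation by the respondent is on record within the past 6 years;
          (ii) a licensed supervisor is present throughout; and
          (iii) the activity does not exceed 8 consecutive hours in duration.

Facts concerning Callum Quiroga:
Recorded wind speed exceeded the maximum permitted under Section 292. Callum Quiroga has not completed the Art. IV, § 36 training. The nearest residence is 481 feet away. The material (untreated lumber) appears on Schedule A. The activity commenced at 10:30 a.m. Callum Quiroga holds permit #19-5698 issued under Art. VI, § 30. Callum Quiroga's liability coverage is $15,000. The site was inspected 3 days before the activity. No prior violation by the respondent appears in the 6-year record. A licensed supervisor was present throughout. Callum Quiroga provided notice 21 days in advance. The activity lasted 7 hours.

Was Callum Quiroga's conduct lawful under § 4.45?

(i) not (weather ok) — met.
(ii) not (Schedule A material) — not met.
(iii) coverage ≥ $25,000 — not met.
(a): T AND F AND F → false.
(i) start within hours — holds.
(ii) no residence in 200 ft — holds.
(iii) site inspected — met.
So (b) is satisfied (T AND T AND T).
(c) training certified — not met.
So (1) is satisfied (F OR T OR F).
(i) not (holds permit) — fails.
(ii) ≥7 days' notice — satisfied.
(a) = F AND T = false.
(i) no prior violation — holds.
(ii) supervisor present — satisfied.
(iii) ≤ 8 hrs duration — met.
(b) = T AND T AND T = true.
(2): F OR T → true.
Overall = T AND T = true.

Yes — lawful.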